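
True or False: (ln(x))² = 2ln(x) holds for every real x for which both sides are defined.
Claim: (ln(x))² = 2ln(x).
Test a specific point where both sides are defined: x = 3/2.
LHS = (ln(x))² ≈ 0.1644
RHS = 2ln(x) ≈ 0.8109
Since 0.1644 ≠ 0.8109, the equation fails at this point, so it cannot hold for every real x for which both sides are defined.
2ln(x) equals ln(x²), which is not the same as (ln x)².

Conclusion: False.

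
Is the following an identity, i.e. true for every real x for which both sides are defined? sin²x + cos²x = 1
Yes, this is an identity.

Claim: sin²x + cos²x = 1.
Reasoning: The point (cos x, sin x) lies on the unit circle X² + Y² = 1, so cos²x + sin²x = 1 for every real x.
So the two sides agree for every real x for which both sides are defined.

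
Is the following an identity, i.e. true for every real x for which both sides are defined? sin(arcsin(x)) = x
Claim: sin(arcsin(x)) = x.
Reasoning: For -1 ≤ x ≤ 1 (where arcsin is defined), arcsin(x) is by definition an angle whose sine equals x. Taking the sine of that angle returns x. (Note the other order, arcsin(sin x) = x, is NOT an identity.)
So the two sides agree for every real x for which both sides are defined.

Conclusion: Yes, this is an identity.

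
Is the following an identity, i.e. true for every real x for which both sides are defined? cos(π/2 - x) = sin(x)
Claim: cos(π/2 - x) = sin(x).
Reasoning: Use cos(u - v) = cos(u)cos(v) + sin(u)sin(v) with u = π/2, v = x: cos(π/2)cos(x) + sin(π/2)sin(x) = 0·cos(x) + 1·sin(x) = sin(x).
So the two sides agree for every real x for which both sides are defined.

Conclusion: Yes, this is an identity.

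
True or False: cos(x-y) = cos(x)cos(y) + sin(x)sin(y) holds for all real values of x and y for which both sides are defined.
True.

Claim: cos(x-y) = cos(x)cos(y) + sin(x)sin(y).
Reasoning: Replace y by -y in cos(x+y) = cos(x)cos(y) - sin(x)sin(y) and use cos(-y) = cos(y), sin(-y) = -sin(y): cos(x-y) = cos(x)cos(y) + sin(x)sin(y).
So the two sides agree for all real values of x and y for which both sides are defined.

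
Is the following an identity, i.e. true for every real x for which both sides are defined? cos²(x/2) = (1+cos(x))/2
Claim: cos²(x/2) = (1+cos(x))/2.
Reasoning: Use cos(2θ) = 2cos²θ - 1 with θ = x/2: cos(x) = 2cos²(x/2) - 1. Solving for cos²(x/2) gives (1 + cos(x))/2.
So the two sides agree for every real x for which both sides are defined.

Conclusion: Yes, this is an identity.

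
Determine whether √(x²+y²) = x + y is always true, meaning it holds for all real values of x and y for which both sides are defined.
No, this is NOT an identity.

Claim: √(x²+y²) = x + y.
Test a specific point where both sides are defined: x = 3/2, y = 3.
LHS = √(x²+y²) ≈ 3.3541
RHS = x + y ≈ 4.5000
Since 3.3541 ≠ 4.5000, the equation fails at this point, so it cannot hold for all real values of x and y for which both sides are defined.
(x+y)² = x² + 2xy + y², not x² + y², so the square root does not split this way.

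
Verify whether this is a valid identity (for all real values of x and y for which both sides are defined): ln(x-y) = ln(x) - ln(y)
Claim: ln(x-y) = ln(x) - ln(y).
Test a specific point where both sides are defined: x = 3/2, y = 1/2.
LHS = ln(x-y) ≈ 0.0000
RHS = ln(x) - ln(y) ≈ 1.0986
Since 0.0000 ≠ 1.0986, the equation fails at this point, so it cannot hold for all real values of x and y for which both sides are defined.
ln(x) - ln(y) = ln(x/y), not ln(x-y).

Conclusion: No, this is NOT an identity.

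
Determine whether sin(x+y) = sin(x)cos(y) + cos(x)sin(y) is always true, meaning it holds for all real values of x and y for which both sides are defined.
Claim: sin(x+y) = sin(x)cos(y) + cos(x)sin(y).
Reasoning: By Euler's formula e^(i(x+y)) = e^(ix)·e^(iy) = (cos x + i·sin x)(cos y + i·sin y). The imaginary part of the left side is sin(x+y); the imaginary part of the product is sin(x)cos(y) + cos(x)sin(y).
So the two sides agree for all real values of x and y for which both sides are defined.

Conclusion: Yes, this is an identity.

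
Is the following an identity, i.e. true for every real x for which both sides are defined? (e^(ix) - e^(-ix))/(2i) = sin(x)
Yes, this is an identity.

Claim: (e^(ix) - e^(-ix))/(2i) = sin(x).
Reasoning: By Euler's formula e^(ix) = cos(x) + i·sin(x) and e^(-ix) = cos(x) - i·sin(x). Subtracting cancels the cosine terms: e^(ix) - e^(-ix) = 2i·sin(x); divide by 2i.
So the two sides agree for every real x for which both sides are defined.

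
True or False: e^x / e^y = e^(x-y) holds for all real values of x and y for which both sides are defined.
True.

Claim: e^x / e^y = e^(x-y).
Reasoning: 1/e^y = e^(-y), so e^x / e^y = e^x · e^(-y) = e^(x + (-y)) = e^(x-y) by the product rule for exponents.
So the two sides agree for all real values of x and y for which both sides are defined.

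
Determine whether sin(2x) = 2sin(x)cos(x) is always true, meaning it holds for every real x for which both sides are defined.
Claim: sin(2x) = 2sin(x)cos(x).
Reasoning: Put y = x in the addition formula sin(x+y) = sin(x)cos(y) + cos(x)sin(y): sin(2x) = sin(x)cos(x) + cos(x)sin(x) = 2sin(x)cos(x).
So the two sides agree for every real x for which both sides are defined.

Conclusion: Yes, this is an identity.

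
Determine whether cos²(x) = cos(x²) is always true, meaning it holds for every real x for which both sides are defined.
Claim: cos²(x) = cos(x²).
Test a specific point where both sides are defined: x = π/3.
LHS = cos²(x) ≈ 0.2500
RHS = cos(x²) ≈ 0.4566
Since 0.2500 ≠ 0.4566, the equation fails at this point, so it cannot hold for every real x for which both sides are defined.
cos²(x) means (cos x)², squaring the output; cos(x²) squares the input. These are different functions.

Conclusion: No, this is NOT an identity.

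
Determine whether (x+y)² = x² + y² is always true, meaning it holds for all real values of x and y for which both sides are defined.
No, this is NOT an identity.

Claim: (x+y)² = x² + y².
Test a specific point where both sides are defined: x = 5, y = 5.
LHS = (x+y)² ≈ 100.0000
RHS = x² + y² ≈ 50.0000
Since 100.0000 ≠ 50.0000, the equation fails at this point, so it cannot hold for all real values of x and y for which both sides are defined.
The correct expansion is (x+y)² = x² + 2xy + y²; the cross term 2xy is missing.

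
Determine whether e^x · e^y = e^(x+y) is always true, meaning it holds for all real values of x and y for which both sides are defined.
Yes, this is an identity.

Claim: e^x · e^y = e^(x+y).
Reasoning: This is the law of exponents for a common base: multiplying powers adds exponents. E.g. from the series, (Σ x^j/j!)(Σ y^k/k!) = Σ_m (Σ_{j+k=m} x^j y^k/(j!k!)) = Σ_m (x+y)^m/m! by the binomial theorem.
So the two sides agree for all real values of x and y for which both sides are defined.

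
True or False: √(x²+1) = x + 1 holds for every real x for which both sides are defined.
False.

Claim: √(x²+1) = x + 1.
Test a specific point where both sides are defined: x = 4.
LHS = √(x²+1) ≈ 4.1231
RHS = x + 1 ≈ 5.0000
Since 4.1231 ≠ 5.0000, the equation fails at this point, so it cannot hold for every real x for which both sides are defined.
(x+1)² = x² + 2x + 1 ≠ x² + 1 unless x = 0.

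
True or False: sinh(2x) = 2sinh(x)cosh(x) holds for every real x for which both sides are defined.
Claim: sinh(2x) = 2sinh(x)cosh(x).
Reasoning: 2sinh(x)cosh(x) = 2 · (e^x - e^-x)/2 · (e^x + e^-x)/2 = (e^(2x) - e^(-2x))/2 = sinh(2x).
So the two sides agree for every real x for which both sides are defined.

Conclusion: True.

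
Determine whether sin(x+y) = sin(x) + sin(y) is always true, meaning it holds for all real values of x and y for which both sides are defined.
No, this is NOT an identity.

Claim: sin(x+y) = sin(x) + sin(y).
Test a specific point where both sides are defined: x = -π/2, y = π/4.
LHS = sin(x+y) ≈ -0.7071
RHS = sin(x) + sin(y) ≈ -0.2929
Since -0.7071 ≠ -0.2929, the equation fails at this point, so it cannot hold for all real values of x and y for which both sides are defined.
The correct expansion is sin(x+y) = sin(x)cos(y) + cos(x)sin(y); sine is not additive.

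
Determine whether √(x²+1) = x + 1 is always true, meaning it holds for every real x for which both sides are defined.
Claim: √(x²+1) = x + 1.
Test a specific point where both sides are defined: x = 3.
LHS = √(x²+1) ≈ 3.1623
RHS = x + 1 ≈ 4.0000
Since 3.1623 ≠ 4.0000, the equation fails at this point, so it cannot hold for every real x for which both sides are defined.
(x+1)² = x² + 2x + 1 ≠ x² + 1 unless x = 0.

Conclusion: No, this is NOT an identity.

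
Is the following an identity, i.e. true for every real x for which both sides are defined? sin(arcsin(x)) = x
Claim: sin(arcsin(x)) = x.
Reasoning: For -1 ≤ x ≤ 1 (where arcsin is defined), arcsin(x) is by definition an angle whose sine equals x. Taking the sine of that angle returns x. (Note the other order, arcsin(sin x) = x, is NOT an identity.)
So the two sides agree for every real x for which both sides are defined.

Conclusion: Yes, this is an identity.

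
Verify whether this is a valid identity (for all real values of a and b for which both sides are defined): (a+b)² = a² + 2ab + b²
Claim: (a+b)² = a² + 2ab + b².
Reasoning: Expand: (a+b)² = (a+b)(a+b) = a·a + a·b + b·a + b·b = a² + 2ab + b².
So the two sides agree for all real values of a and b for which both sides are defined.

Conclusion: Yes, this is an identity.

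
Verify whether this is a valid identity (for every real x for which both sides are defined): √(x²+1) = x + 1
No, this is NOT an identity.

Claim: √(x²+1) = x + 1.
Test a specific point where both sides are defined: x = 1/2.
LHS = √(x²+1) ≈ 1.1180
RHS = x + 1 ≈ 1.5000
Since 1.1180 ≠ 1.5000, the equation fails at this point, so it cannot hold for every real x for which both sides are defined.
(x+1)² = x² + 2x + 1 ≠ x² + 1 unless x = 0.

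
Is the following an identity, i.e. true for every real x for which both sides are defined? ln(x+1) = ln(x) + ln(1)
No, this is NOT an identity.

Claim: ln(x+1) = ln(x) + ln(1).
Test a specific point where both sides are defined: x = 4.
LHS = ln(x+1) ≈ 1.6094
RHS = ln(x) + ln(1) ≈ 1.3863
Since 1.6094 ≠ 1.3863, the equation fails at this point, so it cannot hold for every real x for which both sides are defined.
ln(1) = 0, so the right side is just ln(x), which differs from ln(x+1).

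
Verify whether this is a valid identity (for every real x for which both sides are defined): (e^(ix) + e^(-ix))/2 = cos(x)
Yes, this is an identity.

Claim: (e^(ix) + e^(-ix))/2 = cos(x).
Reasoning: By Euler's formula e^(ix) = cos(x) + i·sin(x) and e^(-ix) = cos(x) - i·sin(x). Adding cancels the sine terms: e^(ix) + e^(-ix) = 2cos(x); divide by 2.
So the two sides agree for every real x for which both sides are defined.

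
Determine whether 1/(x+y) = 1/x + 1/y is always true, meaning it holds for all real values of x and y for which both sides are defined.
No, this is NOT an identity.

Claim: 1/(x+y) = 1/x + 1/y.
Test a specific point where both sides are defined: x = 5, y = 1/2.
LHS = 1/(x+y) ≈ 0.1818
RHS = 1/x + 1/y ≈ 2.2000
Since 0.1818 ≠ 2.2000, the equation fails at this point, so it cannot hold for all real values of x and y for which both sides are defined.
1/x + 1/y = (x+y)/(xy), which is not 1/(x+y).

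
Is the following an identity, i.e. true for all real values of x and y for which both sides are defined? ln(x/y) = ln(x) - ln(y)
Yes, this is an identity.

Claim: ln(x/y) = ln(x) - ln(y).
Reasoning: Both sides are simultaneously defined only when x, y > 0. Write x = e^p, y = e^q. Then x/y = e^(p-q), so ln(x/y) = p - q = ln(x) - ln(y).
So the two sides agree for all real values of x and y for which both sides are defined.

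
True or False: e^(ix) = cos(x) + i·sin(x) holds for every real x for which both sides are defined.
True.

Claim: e^(ix) = cos(x) + i·sin(x).
Reasoning: Euler's formula. Expand e^(ix) = Σ (ix)^k / k!. Since i² = -1, the even-k terms are Σ (-1)^m x^(2m)/(2m)! = cos(x) and the odd-k terms are i · Σ (-1)^m x^(2m+1)/(2m+1)! = i·sin(x).
So the two sides agree for every real x for which both sides are defined.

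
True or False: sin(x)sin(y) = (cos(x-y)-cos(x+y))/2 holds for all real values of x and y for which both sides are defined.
Claim: sin(x)sin(y) = (cos(x-y)-cos(x+y))/2.
Reasoning: cos(x-y) = cos(x)cos(y) + sin(x)sin(y) and cos(x+y) = cos(x)cos(y) - sin(x)sin(y). Subtracting, cos(x-y) - cos(x+y) = 2sin(x)sin(y); divide by 2.
So the two sides agree for all real values of x and y for which both sides are defined.

Conclusion: True.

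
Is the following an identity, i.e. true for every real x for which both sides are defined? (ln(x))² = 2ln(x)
Claim: (ln(x))² = 2ln(x).
Test a specific point where both sides are defined: x = 5.
LHS = (ln(x))² ≈ 2.5903
RHS = 2ln(x) ≈ 3.2189
Since 2.5903 ≠ 3.2189, the equation fails at this point, so it cannot hold for every real x for which both sides are defined.
2ln(x) equals ln(x²), which is not the same as (ln x)².

Conclusion: No, this is NOT an identity.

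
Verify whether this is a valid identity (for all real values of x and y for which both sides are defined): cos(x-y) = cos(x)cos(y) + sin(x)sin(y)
Claim: cos(x-y) = cos(x)cos(y) + sin(x)sin(y).
Reasoning: Replace y by -y in cos(x+y) = cos(x)cos(y) - sin(x)sin(y) and use cos(-y) = cos(y), sin(-y) = -sin(y): cos(x-y) = cos(x)cos(y) + sin(x)sin(y).
So the two sides agree for all real values of x and y for which both sides are defined.

Conclusion: Yes, this is an identity.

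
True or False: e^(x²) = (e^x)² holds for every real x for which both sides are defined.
False.

Claim: e^(x²) = (e^x)².
Test a specific point where both sides are defined: x = 3/2.
LHS = e^(x²) ≈ 9.4877
RHS = (e^x)² ≈ 20.0855
Since 9.4877 ≠ 20.0855, the equation fails at this point, so it cannot hold for every real x for which both sides are defined.
(e^x)² = e^(2x), and 2x ≠ x² in general.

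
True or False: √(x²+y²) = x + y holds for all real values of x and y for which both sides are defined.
Claim: √(x²+y²) = x + y.
Test a specific point where both sides are defined: x = 2, y = 3/2.
LHS = √(x²+y²) ≈ 2.5000
RHS = x + y ≈ 3.5000
Since 2.5000 ≠ 3.5000, the equation fails at this point, so it cannot hold for all real values of x and y for which both sides are defined.
(x+y)² = x² + 2xy + y², not x² + y², so the square root does not split this way.

Conclusion: False.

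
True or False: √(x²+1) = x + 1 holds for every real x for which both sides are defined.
False.

Claim: √(x²+1) = x + 1.
Test a specific point where both sides are defined: x = 1/2.
LHS = √(x²+1) ≈ 1.1180
RHS = x + 1 ≈ 1.5000
Since 1.1180 ≠ 1.5000, the equation fails at this point, so it cannot hold for every real x for which both sides are defined.
(x+1)² = x² + 2x + 1 ≠ x² + 1 unless x = 0.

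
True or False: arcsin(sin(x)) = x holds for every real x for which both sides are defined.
Claim: arcsin(sin(x)) = x.
Test a specific point where both sides are defined: x = π.
LHS = arcsin(sin(x)) ≈ 0.0000
RHS = x ≈ 3.1416
Since 0.0000 ≠ 3.1416, the equation fails at this point, so it cannot hold for every real x for which both sides are defined.
arcsin only returns values in [-π/2, π/2], so arcsin(sin(x)) = x holds only for x in that interval, not for all real x.

Conclusion: False.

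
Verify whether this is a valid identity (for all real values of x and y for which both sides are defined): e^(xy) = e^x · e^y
Claim: e^(xy) = e^x · e^y.
Test a specific point where both sides are defined: x = 3/2, y = 4.
LHS = e^(xy) ≈ 403.4288
RHS = e^x · e^y ≈ 244.6919
Since 403.4288 ≠ 244.6919, the equation fails at this point, so it cannot hold for all real values of x and y for which both sides are defined.
e^x · e^y = e^(x+y), not e^(xy).

Conclusion: No, this is NOT an identity.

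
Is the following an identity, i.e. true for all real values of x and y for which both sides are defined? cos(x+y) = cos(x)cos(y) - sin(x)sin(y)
Claim: cos(x+y) = cos(x)cos(y) - sin(x)sin(y).
Reasoning: By Euler's formula e^(i(x+y)) = e^(ix)·e^(iy) = (cos x + i·sin x)(cos y + i·sin y). The real part of the left side is cos(x+y); the real part of the product is cos(x)cos(y) - sin(x)sin(y) (since i·i = -1).
So the two sides agree for all real values of x and y for which both sides are defined.

Conclusion: Yes, this is an identity.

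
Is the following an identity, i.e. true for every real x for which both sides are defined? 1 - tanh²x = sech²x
Claim: 1 - tanh²x = sech²x.
Reasoning: Divide cosh²x - sinh²x = 1 through by cosh²x (never zero): 1 - tanh²x = 1/cosh²x = sech²x.
So the two sides agree for every real x for which both sides are defined.

Conclusion: Yes, this is an identity.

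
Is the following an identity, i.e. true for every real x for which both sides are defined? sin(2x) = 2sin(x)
No, this is NOT an identity.

Claim: sin(2x) = 2sin(x).
Test a specific point where both sides are defined: x = -π/2.
LHS = sin(2x) ≈ 0.0000
RHS = 2sin(x) ≈ -2.0000
Since 0.0000 ≠ -2.0000, the equation fails at this point, so it cannot hold for every real x for which both sides are defined.
The correct double-angle formula is sin(2x) = 2sin(x)cos(x).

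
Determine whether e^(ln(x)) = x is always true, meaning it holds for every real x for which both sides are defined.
Yes, this is an identity.

Claim: e^(ln(x)) = x.
Reasoning: For x > 0, ln(x) is by definition the exponent p such that e^p = x. Raising e to that exponent therefore returns x: e^(ln x) = x.
So the two sides agree for every real x for which both sides are defined.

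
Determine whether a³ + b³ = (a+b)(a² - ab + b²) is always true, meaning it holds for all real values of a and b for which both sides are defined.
Yes, this is an identity.

Claim: a³ + b³ = (a+b)(a² - ab + b²).
Reasoning: Expand the right side: (a+b)(a² - ab + b²) = a³ - a²b + ab² + a²b - ab² + b³ = a³ + b³ (the middle terms cancel in pairs).
So the two sides agree for all real values of a and b for which both sides are defined.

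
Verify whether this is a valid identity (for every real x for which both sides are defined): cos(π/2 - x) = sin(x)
Yes, this is an identity.

Claim: cos(π/2 - x) = sin(x).
Reasoning: Use cos(u - v) = cos(u)cos(v) + sin(u)sin(v) with u = π/2, v = x: cos(π/2)cos(x) + sin(π/2)sin(x) = 0·cos(x) + 1·sin(x) = sin(x).
So the two sides agree for every real x for which both sides are defined.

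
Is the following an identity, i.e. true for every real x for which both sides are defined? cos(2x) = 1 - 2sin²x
Claim: cos(2x) = 1 - 2sin²x.
Reasoning: cos(2x) = cos²x - sin²x. Replace cos²x by 1 - sin²x: (1 - sin²x) - sin²x = 1 - 2sin²x.
So the two sides agree for every real x for which both sides are defined.

Conclusion: Yes, this is an identity.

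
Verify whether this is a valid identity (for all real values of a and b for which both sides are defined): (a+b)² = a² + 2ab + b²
Yes, this is an identity.

Claim: (a+b)² = a² + 2ab + b².
Reasoning: Expand: (a+b)² = (a+b)(a+b) = a·a + a·b + b·a + b·b = a² + 2ab + b².
So the two sides agree for all real values of a and b for which both sides are defined.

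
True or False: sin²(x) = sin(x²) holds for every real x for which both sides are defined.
Claim: sin²(x) = sin(x²).
Test a specific point where both sides are defined: x = -π/2.
LHS = sin²(x) ≈ 1.0000
RHS = sin(x²) ≈ 0.6243
Since 1.0000 ≠ 0.6243, the equation fails at this point, so it cannot hold for every real x for which both sides are defined.
sin²(x) means (sin x)², squaring the output; sin(x²) squares the input. These are different functions.

Conclusion: False.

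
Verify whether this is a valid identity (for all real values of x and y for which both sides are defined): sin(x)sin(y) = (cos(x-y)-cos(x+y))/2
Yes, this is an identity.

Claim: sin(x)sin(y) = (cos(x-y)-cos(x+y))/2.
Reasoning: cos(x-y) = cos(x)cos(y) + sin(x)sin(y) and cos(x+y) = cos(x)cos(y) - sin(x)sin(y). Subtracting, cos(x-y) - cos(x+y) = 2sin(x)sin(y); divide by 2.
So the two sides agree for all real values of x and y for which both sides are defined.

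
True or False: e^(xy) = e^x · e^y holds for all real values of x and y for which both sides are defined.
False.

Claim: e^(xy) = e^x · e^y.
Test a specific point where both sides are defined: x = 1/2, y = -3.
LHS = e^(xy) ≈ 0.2231
RHS = e^x · e^y ≈ 0.0821
Since 0.2231 ≠ 0.0821, the equation fails at this point, so it cannot hold for all real values of x and y for which both sides are defined.
e^x · e^y = e^(x+y), not e^(xy).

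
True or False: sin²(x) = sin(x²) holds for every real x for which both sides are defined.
False.

Claim: sin²(x) = sin(x²).
Test a specific point where both sides are defined: x = π/4.
LHS = sin²(x) ≈ 0.5000
RHS = sin(x²) ≈ 0.5785
Since 0.5000 ≠ 0.5785, the equation fails at this point, so it cannot hold for every real x for which both sides are defined.
sin²(x) means (sin x)², squaring the output; sin(x²) squares the input. These are different functions.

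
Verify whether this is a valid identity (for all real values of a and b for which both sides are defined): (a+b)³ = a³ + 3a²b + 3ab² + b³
Claim: (a+b)³ = a³ + 3a²b + 3ab² + b³.
Reasoning: (a+b)³ = (a+b)(a+b)² = (a+b)(a² + 2ab + b²) = a³ + 2a²b + ab² + a²b + 2ab² + b³ = a³ + 3a²b + 3ab² + b³.
So the two sides agree for all real values of a and b for which both sides are defined.

Conclusion: Yes, this is an identity.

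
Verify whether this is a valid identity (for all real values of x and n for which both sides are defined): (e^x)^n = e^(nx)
Claim: (e^x)^n = e^(nx).
Reasoning: e^x is a positive real number, and for a positive base B and real exponent n, B^n = e^(n·ln B). With B = e^x, ln B = x, so (e^x)^n = e^(n·x).
So the two sides agree for all real values of x and n for which both sides are defined.

Conclusion: Yes, this is an identity.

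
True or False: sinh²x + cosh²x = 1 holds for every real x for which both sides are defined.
Claim: sinh²x + cosh²x = 1.
Test a specific point where both sides are defined: x = 3.
LHS = sinh²x + cosh²x ≈ 201.7156
RHS = 1 ≈ 1.0000
Since 201.7156 ≠ 1.0000, the equation fails at this point, so it cannot hold for every real x for which both sides are defined.
The correct hyperbolic identity is cosh²x - sinh²x = 1 (a difference); the sum sinh²x + cosh²x equals cosh(2x).

Conclusion: False.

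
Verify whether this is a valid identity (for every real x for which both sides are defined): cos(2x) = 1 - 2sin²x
Claim: cos(2x) = 1 - 2sin²x.
Reasoning: cos(2x) = cos²x - sin²x. Replace cos²x by 1 - sin²x: (1 - sin²x) - sin²x = 1 - 2sin²x.
So the two sides agree for every real x for which both sides are defined.

Conclusion: Yes, this is an identity.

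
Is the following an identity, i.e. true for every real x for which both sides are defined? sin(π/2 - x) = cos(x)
Claim: sin(π/2 - x) = cos(x).
Reasoning: Use sin(u - v) = sin(u)cos(v) - cos(u)sin(v) with u = π/2, v = x: sin(π/2)cos(x) - cos(π/2)sin(x) = 1·cos(x) - 0·sin(x) = cos(x).
So the two sides agree for every real x for which both sides are defined.

Conclusion: Yes, this is an identity.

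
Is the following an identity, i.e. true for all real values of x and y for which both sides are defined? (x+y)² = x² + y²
No, this is NOT an identity.

Claim: (x+y)² = x² + y².
Test a specific point where both sides are defined: x = -1, y = 1/2.
LHS = (x+y)² ≈ 0.2500
RHS = x² + y² ≈ 1.2500
Since 0.2500 ≠ 1.2500, the equation fails at this point, so it cannot hold for all real values of x and y for which both sides are defined.
The correct expansion is (x+y)² = x² + 2xy + y²; the cross term 2xy is missing.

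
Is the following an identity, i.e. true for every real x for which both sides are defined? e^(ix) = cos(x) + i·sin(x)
Yes, this is an identity.

Claim: e^(ix) = cos(x) + i·sin(x).
Reasoning: Euler's formula. Expand e^(ix) = Σ (ix)^k / k!. Since i² = -1, the even-k terms are Σ (-1)^m x^(2m)/(2m)! = cos(x) and the odd-k terms are i · Σ (-1)^m x^(2m+1)/(2m+1)! = i·sin(x).
So the two sides agree for every real x for which both sides are defined.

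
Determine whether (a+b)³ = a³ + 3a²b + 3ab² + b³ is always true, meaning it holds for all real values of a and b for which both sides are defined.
Claim: (a+b)³ = a³ + 3a²b + 3ab² + b³.
Reasoning: (a+b)³ = (a+b)(a+b)² = (a+b)(a² + 2ab + b²) = a³ + 2a²b + ab² + a²b + 2ab² + b³ = a³ + 3a²b + 3ab² + b³.
So the two sides agree for all real values of a and b for which both sides are defined.

Conclusion: Yes, this is an identity.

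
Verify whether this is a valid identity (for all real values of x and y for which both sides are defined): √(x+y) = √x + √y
No, this is NOT an identity.

Claim: √(x+y) = √x + √y.
Test a specific point where both sides are defined: x = 3/2, y = 1.
LHS = √(x+y) ≈ 1.5811
RHS = √x + √y ≈ 2.2247
Since 1.5811 ≠ 2.2247, the equation fails at this point, so it cannot hold for all real values of x and y for which both sides are defined.
Squaring the right side gives x + 2√(xy) + y, not x + y.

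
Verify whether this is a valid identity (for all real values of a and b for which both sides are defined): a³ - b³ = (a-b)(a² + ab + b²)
Claim: a³ - b³ = (a-b)(a² + ab + b²).
Reasoning: Expand the right side: (a-b)(a² + ab + b²) = a³ + a²b + ab² - a²b - ab² - b³ = a³ - b³ (the middle terms cancel in pairs).
So the two sides agree for all real values of a and b for which both sides are defined.

Conclusion: Yes, this is an identity.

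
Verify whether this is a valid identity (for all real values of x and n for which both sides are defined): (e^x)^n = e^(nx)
Claim: (e^x)^n = e^(nx).
Reasoning: e^x is a positive real number, and for a positive base B and real exponent n, B^n = e^(n·ln B). With B = e^x, ln B = x, so (e^x)^n = e^(n·x).
So the two sides agree for all real values of x and n for which both sides are defined.

Conclusion: Yes, this is an identity.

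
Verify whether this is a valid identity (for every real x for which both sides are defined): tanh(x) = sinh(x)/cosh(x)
Claim: tanh(x) = sinh(x)/cosh(x).
Reasoning: tanh(x) is defined as sinh(x)/cosh(x) = (e^x - e^-x)/(e^x + e^-x); cosh(x) ≥ 1 is never zero, so this holds for every real x.
So the two sides agree for every real x for which both sides are defined.

Conclusion: Yes, this is an identity.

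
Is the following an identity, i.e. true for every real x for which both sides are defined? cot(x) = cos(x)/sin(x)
Claim: cot(x) = cos(x)/sin(x).
Reasoning: cot(x) is defined as 1/tan(x) = 1/(sin(x)/cos(x)) = cos(x)/sin(x), wherever sin(x) ≠ 0.
So the two sides agree for every real x for which both sides are defined.

Conclusion: Yes, this is an identity.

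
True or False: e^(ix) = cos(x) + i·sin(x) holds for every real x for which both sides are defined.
Claim: e^(ix) = cos(x) + i·sin(x).
Reasoning: Euler's formula. Expand e^(ix) = Σ (ix)^k / k!. Since i² = -1, the even-k terms are Σ (-1)^m x^(2m)/(2m)! = cos(x) and the odd-k terms are i · Σ (-1)^m x^(2m+1)/(2m+1)! = i·sin(x).
So the two sides agree for every real x for which both sides are defined.

Conclusion: True.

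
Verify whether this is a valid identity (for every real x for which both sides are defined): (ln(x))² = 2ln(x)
Claim: (ln(x))² = 2ln(x).
Test a specific point where both sides are defined: x = 3.
LHS = (ln(x))² ≈ 1.2069
RHS = 2ln(x) ≈ 2.1972
Since 1.2069 ≠ 2.1972, the equation fails at this point, so it cannot hold for every real x for which both sides are defined.
2ln(x) equals ln(x²), which is not the same as (ln x)².

Conclusion: No, this is NOT an identity.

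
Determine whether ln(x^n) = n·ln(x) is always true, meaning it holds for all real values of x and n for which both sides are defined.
Yes, this is an identity.

Claim: ln(x^n) = n·ln(x).
Reasoning: The right side requires x > 0. For x > 0, x^n = (e^(ln x))^n = e^(n·ln x), so taking ln of both sides gives ln(x^n) = n·ln(x).
So the two sides agree for all real values of x and n for which both sides are defined.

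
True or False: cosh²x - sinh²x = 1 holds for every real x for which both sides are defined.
Claim: cosh²x - sinh²x = 1.
Reasoning: With cosh(x) = (e^x + e^-x)/2 and sinh(x) = (e^x - e^-x)/2: cosh²x = (e^(2x) + 2 + e^(-2x))/4 and sinh²x = (e^(2x) - 2 + e^(-2x))/4. Subtracting leaves 4/4 = 1.
So the two sides agree for every real x for which both sides are defined.

Conclusion: True.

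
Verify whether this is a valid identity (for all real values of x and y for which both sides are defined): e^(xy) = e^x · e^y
Claim: e^(xy) = e^x · e^y.
Test a specific point where both sides are defined: x = -1, y = 2.
LHS = e^(xy) ≈ 0.1353
RHS = e^x · e^y ≈ 2.7183
Since 0.1353 ≠ 2.7183, the equation fails at this point, so it cannot hold for all real values of x and y for which both sides are defined.
e^x · e^y = e^(x+y), not e^(xy).

Conclusion: No, this is NOT an identity.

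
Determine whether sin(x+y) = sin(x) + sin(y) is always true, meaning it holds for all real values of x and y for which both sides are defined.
No, this is NOT an identity.

Claim: sin(x+y) = sin(x) + sin(y).
Test a specific point where both sides are defined: x = -π/6, y = π/2.
LHS = sin(x+y) ≈ 0.8660
RHS = sin(x) + sin(y) ≈ 0.5000
Since 0.8660 ≠ 0.5000, the equation fails at this point, so it cannot hold for all real values of x and y for which both sides are defined.
The correct expansion is sin(x+y) = sin(x)cos(y) + cos(x)sin(y); sine is not additive.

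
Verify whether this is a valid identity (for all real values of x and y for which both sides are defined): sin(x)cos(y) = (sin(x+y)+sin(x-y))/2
Claim: sin(x)cos(y) = (sin(x+y)+sin(x-y))/2.
Reasoning: sin(x+y) = sin(x)cos(y) + cos(x)sin(y) and sin(x-y) = sin(x)cos(y) - cos(x)sin(y). Adding, sin(x+y) + sin(x-y) = 2sin(x)cos(y); divide by 2.
So the two sides agree for all real values of x and y for which both sides are defined.

Conclusion: Yes, this is an identity.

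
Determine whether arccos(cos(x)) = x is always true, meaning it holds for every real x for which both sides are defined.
Claim: arccos(cos(x)) = x.
Test a specific point where both sides are defined: x = -π/4.
LHS = arccos(cos(x)) ≈ 0.7854
RHS = x ≈ -0.7854
Since 0.7854 ≠ -0.7854, the equation fails at this point, so it cannot hold for every real x for which both sides are defined.
arccos only returns values in [0, π], so arccos(cos(x)) = x holds only for x in that interval, not for all real x.

Conclusion: No, this is NOT an identity.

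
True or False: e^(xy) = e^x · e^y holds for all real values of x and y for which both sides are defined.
Claim: e^(xy) = e^x · e^y.
Test a specific point where both sides are defined: x = 5, y = -2.
LHS = e^(xy) ≈ 0.0000
RHS = e^x · e^y ≈ 20.0855
Since 0.0000 ≠ 20.0855, the equation fails at this point, so it cannot hold for all real values of x and y for which both sides are defined.
e^x · e^y = e^(x+y), not e^(xy).

Conclusion: False.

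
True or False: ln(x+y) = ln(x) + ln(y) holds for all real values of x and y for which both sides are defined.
Claim: ln(x+y) = ln(x) + ln(y).
Test a specific point where both sides are defined: x = 4, y = 3/2.
LHS = ln(x+y) ≈ 1.7047
RHS = ln(x) + ln(y) ≈ 1.7918
Since 1.7047 ≠ 1.7918, the equation fails at this point, so it cannot hold for all real values of x and y for which both sides are defined.
ln(x) + ln(y) = ln(xy), not ln(x+y).

Conclusion: False.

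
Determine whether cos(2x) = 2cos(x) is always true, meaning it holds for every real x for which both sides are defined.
Claim: cos(2x) = 2cos(x).
Test a specific point where both sides are defined: x = π/6.
LHS = cos(2x) ≈ 0.5000
RHS = 2cos(x) ≈ 1.7321
Since 0.5000 ≠ 1.7321, the equation fails at this point, so it cannot hold for every real x for which both sides are defined.
The correct double-angle formula is cos(2x) = cos²x - sin²x.

Conclusion: No, this is NOT an identity.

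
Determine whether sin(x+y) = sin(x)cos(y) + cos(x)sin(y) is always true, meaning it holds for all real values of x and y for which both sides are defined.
Claim: sin(x+y) = sin(x)cos(y) + cos(x)sin(y).
Reasoning: By Euler's formula e^(i(x+y)) = e^(ix)·e^(iy) = (cos x + i·sin x)(cos y + i·sin y). The imaginary part of the left side is sin(x+y); the imaginary part of the product is sin(x)cos(y) + cos(x)sin(y).
So the two sides agree for all real values of x and y for which both sides are defined.

Conclusion: Yes, this is an identity.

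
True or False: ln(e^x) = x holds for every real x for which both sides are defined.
True.

Claim: ln(e^x) = x.
Reasoning: ln is the inverse of the exponential: ln(e^x) asks for the exponent p with e^p = e^x, and since e^p is one-to-one that exponent is p = x.
So the two sides agree for every real x for which both sides are defined.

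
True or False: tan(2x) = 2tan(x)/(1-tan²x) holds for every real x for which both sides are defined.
Claim: tan(2x) = 2tan(x)/(1-tan²x).
Reasoning: tan(2x) = sin(2x)/cos(2x) = 2sin(x)cos(x) / (cos²x - sin²x). Divide numerator and denominator by cos²x: 2tan(x) / (1 - tan²x).
So the two sides agree for every real x for which both sides are defined.

Conclusion: True.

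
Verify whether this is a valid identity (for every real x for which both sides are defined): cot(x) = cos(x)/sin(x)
Claim: cot(x) = cos(x)/sin(x).
Reasoning: cot(x) is defined as 1/tan(x) = 1/(sin(x)/cos(x)) = cos(x)/sin(x), wherever sin(x) ≠ 0.
So the two sides agree for every real x for which both sides are defined.

Conclusion: Yes, this is an identity.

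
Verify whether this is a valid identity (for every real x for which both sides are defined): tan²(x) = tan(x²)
Claim: tan²(x) = tan(x²).
Test a specific point where both sides are defined: x = π/6.
LHS = tan²(x) ≈ 0.3333
RHS = tan(x²) ≈ 0.2812
Since 0.3333 ≠ 0.2812, the equation fails at this point, so it cannot hold for every real x for which both sides are defined.
tan²(x) means (tan x)², squaring the output; tan(x²) squares the input. These are different functions.

Conclusion: No, this is NOT an identity.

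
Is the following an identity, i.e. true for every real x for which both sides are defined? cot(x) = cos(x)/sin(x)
Claim: cot(x) = cos(x)/sin(x).
Reasoning: cot(x) is defined as 1/tan(x) = 1/(sin(x)/cos(x)) = cos(x)/sin(x), wherever sin(x) ≠ 0.
So the two sides agree for every real x for which both sides are defined.

Conclusion: Yes, this is an identity.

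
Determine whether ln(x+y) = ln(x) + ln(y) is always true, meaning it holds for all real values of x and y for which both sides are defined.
Claim: ln(x+y) = ln(x) + ln(y).
Test a specific point where both sides are defined: x = 5, y = 1/2.
LHS = ln(x+y) ≈ 1.7047
RHS = ln(x) + ln(y) ≈ 0.9163
Since 1.7047 ≠ 0.9163, the equation fails at this point, so it cannot hold for all real values of x and y for which both sides are defined.
ln(x) + ln(y) = ln(xy), not ln(x+y).

Conclusion: No, this is NOT an identity.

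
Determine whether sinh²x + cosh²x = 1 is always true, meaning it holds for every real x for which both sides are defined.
No, this is NOT an identity.

Claim: sinh²x + cosh²x = 1.
Test a specific point where both sides are defined: x = 2.
LHS = sinh²x + cosh²x ≈ 27.3082
RHS = 1 ≈ 1.0000
Since 27.3082 ≠ 1.0000, the equation fails at this point, so it cannot hold for every real x for which both sides are defined.
The correct hyperbolic identity is cosh²x - sinh²x = 1 (a difference); the sum sinh²x + cosh²x equals cosh(2x).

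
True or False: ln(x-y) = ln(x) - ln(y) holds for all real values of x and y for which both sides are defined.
False.

Claim: ln(x-y) = ln(x) - ln(y).
Test a specific point where both sides are defined: x = 3, y = 1/2.
LHS = ln(x-y) ≈ 0.9163
RHS = ln(x) - ln(y) ≈ 1.7918
Since 0.9163 ≠ 1.7918, the equation fails at this point, so it cannot hold for all real values of x and y for which both sides are defined.
ln(x) - ln(y) = ln(x/y), not ln(x-y).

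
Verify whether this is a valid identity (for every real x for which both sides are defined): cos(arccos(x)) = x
Yes, this is an identity.

Claim: cos(arccos(x)) = x.
Reasoning: For -1 ≤ x ≤ 1 (where arccos is defined), arccos(x) is by definition an angle whose cosine equals x. Taking the cosine of that angle returns x. (Note the other order, arccos(cos x) = x, is NOT an identity.)
So the two sides agree for every real x for which both sides are defined.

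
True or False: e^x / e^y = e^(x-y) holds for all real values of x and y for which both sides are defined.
True.

Claim: e^x / e^y = e^(x-y).
Reasoning: 1/e^y = e^(-y), so e^x / e^y = e^x · e^(-y) = e^(x + (-y)) = e^(x-y) by the product rule for exponents.
So the two sides agree for all real values of x and y for which both sides are defined.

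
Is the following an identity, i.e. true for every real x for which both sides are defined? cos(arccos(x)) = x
Yes, this is an identity.

Claim: cos(arccos(x)) = x.
Reasoning: For -1 ≤ x ≤ 1 (where arccos is defined), arccos(x) is by definition an angle whose cosine equals x. Taking the cosine of that angle returns x. (Note the other order, arccos(cos x) = x, is NOT an identity.)
So the two sides agree for every real x for which both sides are defined.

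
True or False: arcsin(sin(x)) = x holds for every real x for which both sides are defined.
False.

Claim: arcsin(sin(x)) = x.
Test a specific point where both sides are defined: x = 3π/4.
LHS = arcsin(sin(x)) ≈ 0.7854
RHS = x ≈ 2.3562
Since 0.7854 ≠ 2.3562, the equation fails at this point, so it cannot hold for every real x for which both sides are defined.
arcsin only returns values in [-π/2, π/2], so arcsin(sin(x)) = x holds only for x in that interval, not for all real x.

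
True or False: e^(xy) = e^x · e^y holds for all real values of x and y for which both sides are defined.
False.

Claim: e^(xy) = e^x · e^y.
Test a specific point where both sides are defined: x = 3/2, y = 1.
LHS = e^(xy) ≈ 4.4817
RHS = e^x · e^y ≈ 12.1825
Since 4.4817 ≠ 12.1825, the equation fails at this point, so it cannot hold for all real values of x and y for which both sides are defined.
e^x · e^y = e^(x+y), not e^(xy).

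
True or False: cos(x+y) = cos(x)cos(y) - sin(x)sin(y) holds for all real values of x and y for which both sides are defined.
True.

Claim: cos(x+y) = cos(x)cos(y) - sin(x)sin(y).
Reasoning: By Euler's formula e^(i(x+y)) = e^(ix)·e^(iy) = (cos x + i·sin x)(cos y + i·sin y). The real part of the left side is cos(x+y); the real part of the product is cos(x)cos(y) - sin(x)sin(y) (since i·i = -1).
So the two sides agree for all real values of x and y for which both sides are defined.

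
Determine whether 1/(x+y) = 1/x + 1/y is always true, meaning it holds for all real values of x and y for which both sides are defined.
No, this is NOT an identity.

Claim: 1/(x+y) = 1/x + 1/y.
Test a specific point where both sides are defined: x = 4, y = 3.
LHS = 1/(x+y) ≈ 0.1429
RHS = 1/x + 1/y ≈ 0.5833
Since 0.1429 ≠ 0.5833, the equation fails at this point, so it cannot hold for all real values of x and y for which both sides are defined.
1/x + 1/y = (x+y)/(xy), which is not 1/(x+y).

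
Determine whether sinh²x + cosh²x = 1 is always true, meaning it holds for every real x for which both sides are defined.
Claim: sinh²x + cosh²x = 1.
Test a specific point where both sides are defined: x = -1.
LHS = sinh²x + cosh²x ≈ 3.7622
RHS = 1 ≈ 1.0000
Since 3.7622 ≠ 1.0000, the equation fails at this point, so it cannot hold for every real x for which both sides are defined.
The correct hyperbolic identity is cosh²x - sinh²x = 1 (a difference); the sum sinh²x + cosh²x equals cosh(2x).

Conclusion: No, this is NOT an identity.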